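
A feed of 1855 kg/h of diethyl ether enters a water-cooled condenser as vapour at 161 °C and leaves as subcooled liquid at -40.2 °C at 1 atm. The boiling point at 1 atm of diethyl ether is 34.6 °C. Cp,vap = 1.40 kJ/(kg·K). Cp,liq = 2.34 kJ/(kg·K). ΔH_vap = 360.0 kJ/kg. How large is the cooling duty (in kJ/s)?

vapour 161→34.6 °C: -176.96 kJ/kg
condensation at 34.6 °C: -360 kJ/kg
liquid 34.6→-40.2 °C: -175.03 kJ/kg
Δh = -176.96 + -360 + -175.03 = -711.99 kJ/kg
Q = ṁ·Δh = 1855 kg/h × -711.99 kJ/kg = -1.3207e+06 kJ/h
|Q| = 366.87 kW

Q_c = 367 kJ/s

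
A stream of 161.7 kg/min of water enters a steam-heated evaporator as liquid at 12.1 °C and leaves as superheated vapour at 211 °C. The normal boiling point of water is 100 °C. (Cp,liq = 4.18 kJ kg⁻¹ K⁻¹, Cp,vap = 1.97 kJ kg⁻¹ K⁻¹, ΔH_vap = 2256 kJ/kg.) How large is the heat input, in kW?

Q = 7660 kW

liquid 12.1→100 °C: 367.42 kJ/kg
vaporisation at 100 °C: 2256 kJ/kg
vapour 100→211 °C: 218.67 kJ/kg
Δh = 367.42 + 2256 + 218.67 = 2842.1 kJ/kg
Q = ṁ·Δh = 161.7 kg/min × 2842.1 kJ/kg = 459570 kJ/min
|Q| = 7659.4 kW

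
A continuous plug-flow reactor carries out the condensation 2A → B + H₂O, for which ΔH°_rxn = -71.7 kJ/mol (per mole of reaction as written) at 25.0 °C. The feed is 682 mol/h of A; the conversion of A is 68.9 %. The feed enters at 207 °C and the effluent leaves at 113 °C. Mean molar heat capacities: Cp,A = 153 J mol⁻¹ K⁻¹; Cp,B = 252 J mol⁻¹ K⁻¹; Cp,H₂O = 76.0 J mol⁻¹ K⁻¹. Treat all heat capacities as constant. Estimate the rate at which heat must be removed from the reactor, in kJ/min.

Extent of reaction ξ = 0.689 × 682 / 2 = 234.95 mol/h
Reaction term: ξ·ΔH°_rxn = 234.95 × -71.7 = -16846 kJ/h
Sensible, feed 207→25 °C: -18991 kJ/h
Outlet flows (mol/h): A 212.1, B 234.95, H₂O 234.95
Sensible, products 25→113 °C: 9637.3 kJ/h
Q = ΔH = -26200 kJ/h = -7.2776 kW
Heat removed = 436.66 kJ/min

Q_out = 437 kJ/min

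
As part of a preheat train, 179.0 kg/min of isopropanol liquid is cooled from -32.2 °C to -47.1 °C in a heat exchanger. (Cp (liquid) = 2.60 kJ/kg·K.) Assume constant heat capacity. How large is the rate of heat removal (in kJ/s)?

Q = ṁ·Cp·ΔT = 179.0 × 2.60 × (-47.1 − -32.2) = -6934.5 kJ/min
Converting: 6934.5 / 60 s = 115.57 kW

Q_c = 116 kJ/s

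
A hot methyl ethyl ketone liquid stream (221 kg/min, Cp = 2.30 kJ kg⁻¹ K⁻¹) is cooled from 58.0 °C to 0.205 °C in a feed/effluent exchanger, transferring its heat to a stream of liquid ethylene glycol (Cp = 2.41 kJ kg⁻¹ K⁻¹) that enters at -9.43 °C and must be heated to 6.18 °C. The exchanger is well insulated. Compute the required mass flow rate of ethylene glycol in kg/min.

ṁ_c = 781 kg/min

Heat released by hot stream: Q = 221 × 2.30 × (58.0 − 0.205) = 29377 kJ/min
Energy balance on cold side (adiabatic exchanger): Q = ṁ_c·Cp_c·(T_c,out − T_c,in)
ṁ_c = 29377 / [2.41 × (6.18 − -9.43)] = 780.89 kg/min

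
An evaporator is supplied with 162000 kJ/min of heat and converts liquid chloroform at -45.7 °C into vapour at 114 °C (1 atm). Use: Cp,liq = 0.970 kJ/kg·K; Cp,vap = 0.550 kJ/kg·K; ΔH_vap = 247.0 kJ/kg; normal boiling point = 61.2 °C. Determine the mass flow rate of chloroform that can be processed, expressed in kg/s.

ṁ = 7.11 kg/s

Δh = 0.970×(61.2−-45.7) + 247.0 + 0.550×(114−61.2) = 379.73 kJ/kg
Q = 162000 kJ/min = 2700 kJ/s = 2700 kJ/s
ṁ = Q/Δh = 2700 / 379.73 = 7.1103 kg/s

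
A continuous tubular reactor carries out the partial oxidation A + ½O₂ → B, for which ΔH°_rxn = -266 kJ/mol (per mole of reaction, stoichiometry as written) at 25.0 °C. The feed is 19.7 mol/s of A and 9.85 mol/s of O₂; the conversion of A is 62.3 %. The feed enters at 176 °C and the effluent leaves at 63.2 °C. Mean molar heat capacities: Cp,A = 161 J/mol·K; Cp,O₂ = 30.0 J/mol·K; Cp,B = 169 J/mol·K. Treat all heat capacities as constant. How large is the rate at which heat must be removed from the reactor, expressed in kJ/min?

Q_out = 220000 kJ/min

Extent of reaction ξ = 0.623 × 19.7 = 12.273 mol/s
Reaction term: ξ·ΔH°_rxn = 12.273 × -266 = -3264.6 kJ/s
Sensible, feed 176→25 °C: -523.55 kJ/s
Outlet flows (mol/s): A 7.4269, O₂ 3.7134, B 12.273
Sensible, products 25→63.2 °C: 129.17 kJ/s
Q = ΔH = -3659 kJ/s = -3659 kW
Heat removed = 219540 kJ/min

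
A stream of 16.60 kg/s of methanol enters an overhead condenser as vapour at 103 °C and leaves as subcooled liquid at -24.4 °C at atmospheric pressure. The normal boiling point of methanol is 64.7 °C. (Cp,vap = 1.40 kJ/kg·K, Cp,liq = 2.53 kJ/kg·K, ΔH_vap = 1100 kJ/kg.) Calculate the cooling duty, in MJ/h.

Q_c = 82400 MJ/h

vapour 103→64.7 °C: -53.62 kJ/kg
condensation at 64.7 °C: -1100 kJ/kg
liquid 64.7→-24.4 °C: -225.42 kJ/kg
Δh = -53.62 + -1100 + -225.42 = -1379 kJ/kg
Q = ṁ·Δh = 16.60 kg/s × -1379 kJ/kg = -22892 kJ/s
|Q| = 22892 kW = 82412 MJ/h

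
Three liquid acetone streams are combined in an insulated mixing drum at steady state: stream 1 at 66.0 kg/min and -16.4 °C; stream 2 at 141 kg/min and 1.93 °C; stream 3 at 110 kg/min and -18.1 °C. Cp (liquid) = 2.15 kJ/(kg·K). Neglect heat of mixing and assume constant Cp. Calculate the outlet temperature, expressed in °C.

Energy balance with Q = 0: Σ ṁᵢCp,ᵢ(T_out − Tᵢ) = 0
T_out = Σ ṁᵢCp,ᵢTᵢ / Σ ṁᵢCp,ᵢ
      = -6022.7 / 681.55 = -8.8368 °C

T_out = -8.84 °C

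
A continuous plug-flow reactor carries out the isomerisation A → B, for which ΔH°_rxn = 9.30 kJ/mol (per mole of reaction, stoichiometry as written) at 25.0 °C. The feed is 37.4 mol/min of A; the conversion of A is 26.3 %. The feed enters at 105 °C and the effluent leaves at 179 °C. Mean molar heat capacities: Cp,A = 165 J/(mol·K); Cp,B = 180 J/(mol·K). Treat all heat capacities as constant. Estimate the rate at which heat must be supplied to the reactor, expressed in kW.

Extent of reaction ξ = 0.263 × 37.4 = 9.8362 mol/min
Reaction term: ξ·ΔH°_rxn = 9.8362 × 9.30 = 91.477 kJ/min
Sensible, feed 105→25 °C: -493.68 kJ/min
Outlet flows (mol/min): A 27.564, B 9.8362
Sensible, products 25→179 °C: 973.06 kJ/min
Q = ΔH = 570.85 kJ/min = 9.5142 kW
Heat supplied = 9.5142 kW

Q_in = 9.51 kW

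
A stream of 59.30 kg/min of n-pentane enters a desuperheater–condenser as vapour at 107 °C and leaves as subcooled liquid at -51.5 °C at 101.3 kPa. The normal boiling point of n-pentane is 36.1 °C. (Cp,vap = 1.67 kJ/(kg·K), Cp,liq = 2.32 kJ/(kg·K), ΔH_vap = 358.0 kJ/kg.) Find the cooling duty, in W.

Q_c = 672000 W

vapour 107→36.1 °C: -118.4 kJ/kg
condensation at 36.1 °C: -358 kJ/kg
liquid 36.1→-51.5 °C: -203.23 kJ/kg
Δh = -118.4 + -358 + -203.23 = -679.63 kJ/kg
Q = ṁ·Δh = 59.30 kg/min × -679.63 kJ/kg = -40302 kJ/min
|Q| = 671.71 kW = 671710 W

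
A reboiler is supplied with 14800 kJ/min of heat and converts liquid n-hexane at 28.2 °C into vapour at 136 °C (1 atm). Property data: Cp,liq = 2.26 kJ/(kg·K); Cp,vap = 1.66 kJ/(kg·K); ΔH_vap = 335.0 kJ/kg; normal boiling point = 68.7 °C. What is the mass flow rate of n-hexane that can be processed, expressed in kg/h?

ṁ = 1650 kg/h

Δh = 2.26×(68.7−28.2) + 335.0 + 1.66×(136−68.7) = 538.25 kJ/kg
Q = 14800 kJ/min = 246.67 kJ/s = 888000 kJ/h
ṁ = Q/Δh = 888000 / 538.25 = 1649.8 kg/h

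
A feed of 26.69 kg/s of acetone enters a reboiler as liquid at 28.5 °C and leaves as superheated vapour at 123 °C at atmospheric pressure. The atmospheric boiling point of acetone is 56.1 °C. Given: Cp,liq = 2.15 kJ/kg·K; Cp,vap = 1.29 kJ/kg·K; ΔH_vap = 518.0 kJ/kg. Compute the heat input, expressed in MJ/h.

Q = 63800 MJ/h

liquid 28.5→56.1 °C: 59.34 kJ/kg
vaporisation at 56.1 °C: 518 kJ/kg
vapour 56.1→123 °C: 86.301 kJ/kg
Δh = 59.34 + 518 + 86.301 = 663.64 kJ/kg
Q = ṁ·Δh = 26.69 kg/s × 663.64 kJ/kg = 17713 kJ/s
|Q| = 17713 kW = 63765 MJ/h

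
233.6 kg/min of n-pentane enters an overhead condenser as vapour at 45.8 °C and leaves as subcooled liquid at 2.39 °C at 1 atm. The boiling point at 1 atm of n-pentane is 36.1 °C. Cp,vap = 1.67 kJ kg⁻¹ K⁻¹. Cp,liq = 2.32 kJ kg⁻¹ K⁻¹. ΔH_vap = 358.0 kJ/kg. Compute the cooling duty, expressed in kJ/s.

vapour 45.8→36.1 °C: -16.199 kJ/kg
condensation at 36.1 °C: -358 kJ/kg
liquid 36.1→2.39 °C: -78.207 kJ/kg
Δh = -16.199 + -358 + -78.207 = -452.41 kJ/kg
Q = ṁ·Δh = 233.6 kg/min × -452.41 kJ/kg = -105680 kJ/min
|Q| = 1761.4 kW

Q_c = 1760 kJ/s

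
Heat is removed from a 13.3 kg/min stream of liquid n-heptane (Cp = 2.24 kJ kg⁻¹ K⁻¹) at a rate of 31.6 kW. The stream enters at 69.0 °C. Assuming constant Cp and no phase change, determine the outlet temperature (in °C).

Q = 31.6 kW = 1896 kJ/min
ΔT = Q/(ṁ·Cp) = 1896/(13.3×2.24) = 63.641 K
T_out = 69.0 − 63.641 = 5.3588 °C

T_out = 5.36 °C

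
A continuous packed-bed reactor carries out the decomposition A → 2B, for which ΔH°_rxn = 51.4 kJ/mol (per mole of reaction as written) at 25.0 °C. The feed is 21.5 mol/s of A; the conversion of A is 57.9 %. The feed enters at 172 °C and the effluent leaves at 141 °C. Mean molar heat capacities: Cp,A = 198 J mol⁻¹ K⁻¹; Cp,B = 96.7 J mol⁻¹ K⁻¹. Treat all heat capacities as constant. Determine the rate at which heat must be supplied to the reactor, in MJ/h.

Q_in = 1800 MJ/h

Extent of reaction ξ = 0.579 × 21.5 = 12.448 mol/s
Reaction term: ξ·ΔH°_rxn = 12.448 × 51.4 = 639.85 kJ/s
Sensible, feed 172→25 °C: -625.78 kJ/s
Outlet flows (mol/s): A 9.0515, B 24.897
Sensible, products 25→141 °C: 487.17 kJ/s
Q = ΔH = 501.24 kJ/s = 501.24 kW
Heat supplied = 1804.5 MJ/h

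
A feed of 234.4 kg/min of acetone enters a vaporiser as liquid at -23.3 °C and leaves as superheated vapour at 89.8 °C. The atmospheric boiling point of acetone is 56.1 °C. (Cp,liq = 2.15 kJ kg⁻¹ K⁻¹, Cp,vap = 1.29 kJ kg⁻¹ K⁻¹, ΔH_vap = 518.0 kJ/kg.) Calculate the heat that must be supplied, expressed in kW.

liquid -23.3→56.1 °C: 170.71 kJ/kg
vaporisation at 56.1 °C: 518 kJ/kg
vapour 56.1→89.8 °C: 43.473 kJ/kg
Δh = 170.71 + 518 + 43.473 = 732.18 kJ/kg
Q = ṁ·Δh = 234.4 kg/min × 732.18 kJ/kg = 171620 kJ/min
|Q| = 2860.4 kW

Q = 2860 kW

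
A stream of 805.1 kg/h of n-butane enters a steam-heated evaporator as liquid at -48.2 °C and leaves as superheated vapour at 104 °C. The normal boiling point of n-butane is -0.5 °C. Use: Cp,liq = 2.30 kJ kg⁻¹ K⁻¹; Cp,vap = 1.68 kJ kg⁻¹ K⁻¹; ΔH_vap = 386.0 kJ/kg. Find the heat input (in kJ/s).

liquid -48.2→-0.5 °C: 109.71 kJ/kg
vaporisation at -0.5 °C: 386 kJ/kg
vapour -0.5→104 °C: 175.56 kJ/kg
Δh = 109.71 + 386 + 175.56 = 671.27 kJ/kg
Q = ṁ·Δh = 805.1 kg/h × 671.27 kJ/kg = 540440 kJ/h
|Q| = 150.12 kW

Q = 150 kJ/s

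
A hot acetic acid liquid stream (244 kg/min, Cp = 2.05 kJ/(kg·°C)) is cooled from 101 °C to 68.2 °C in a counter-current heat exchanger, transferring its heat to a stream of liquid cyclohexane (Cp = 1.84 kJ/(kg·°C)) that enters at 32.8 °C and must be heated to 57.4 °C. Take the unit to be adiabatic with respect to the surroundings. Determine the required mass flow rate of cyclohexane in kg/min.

ṁ_c = 362 kg/min

Heat released by hot stream: Q = 244 × 2.05 × (101 − 68.2) = 16407 kJ/min
Energy balance on cold side (adiabatic exchanger): Q = ṁ_c·Cp_c·(T_c,out − T_c,in)
ṁ_c = 16407 / [1.84 × (57.4 − 32.8)] = 362.46 kg/min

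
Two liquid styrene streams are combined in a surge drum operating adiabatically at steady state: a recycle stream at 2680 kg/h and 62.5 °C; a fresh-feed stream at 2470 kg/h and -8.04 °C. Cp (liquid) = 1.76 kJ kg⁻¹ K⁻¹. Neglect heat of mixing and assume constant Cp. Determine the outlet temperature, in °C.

No heat crosses the boundary, so H_out = H_in.
T_out = Σ ṁᵢCp,ᵢTᵢ / Σ ṁᵢCp,ᵢ
      = 259850 / 9064 = 28.668 °C

T_out = 28.7 °C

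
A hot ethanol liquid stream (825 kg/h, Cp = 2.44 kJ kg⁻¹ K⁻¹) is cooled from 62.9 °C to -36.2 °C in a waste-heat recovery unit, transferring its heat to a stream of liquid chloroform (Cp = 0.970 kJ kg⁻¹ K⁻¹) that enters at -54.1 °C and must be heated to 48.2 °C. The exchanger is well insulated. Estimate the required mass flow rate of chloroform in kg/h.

Heat released by hot stream: Q = 825 × 2.44 × (62.9 − -36.2) = 199490 kJ/h
Energy balance on cold side (adiabatic exchanger): Q = ṁ_c·Cp_c·(T_c,out − T_c,in)
ṁ_c = 199490 / [0.970 × (48.2 − -54.1)] = 2010.3 kg/h

ṁ_c = 2010 kg/h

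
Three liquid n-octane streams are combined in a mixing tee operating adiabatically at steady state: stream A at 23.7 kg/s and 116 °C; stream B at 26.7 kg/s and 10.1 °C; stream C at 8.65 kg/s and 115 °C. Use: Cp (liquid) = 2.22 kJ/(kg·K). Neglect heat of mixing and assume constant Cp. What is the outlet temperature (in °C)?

No heat crosses the boundary, so H_out = H_in.
T_out = Σ ṁᵢCp,ᵢTᵢ / Σ ṁᵢCp,ᵢ
      = 8910.2 / 131.09 = 67.97 °C

T_out = 68.0 °C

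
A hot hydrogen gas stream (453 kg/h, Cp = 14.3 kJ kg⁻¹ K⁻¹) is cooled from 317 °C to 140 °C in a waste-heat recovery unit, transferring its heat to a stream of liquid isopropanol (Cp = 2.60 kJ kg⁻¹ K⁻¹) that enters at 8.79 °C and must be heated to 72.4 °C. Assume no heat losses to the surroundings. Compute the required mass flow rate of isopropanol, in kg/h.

Heat released by hot stream: Q = 453 × 14.3 × (317 − 140) = 1.1466e+06 kJ/h
Energy balance on cold side (adiabatic exchanger): Q = ṁ_c·Cp_c·(T_c,out − T_c,in)
ṁ_c = 1.1466e+06 / [2.60 × (72.4 − 8.79)] = 6932.8 kg/h

ṁ_c = 6930 kg/h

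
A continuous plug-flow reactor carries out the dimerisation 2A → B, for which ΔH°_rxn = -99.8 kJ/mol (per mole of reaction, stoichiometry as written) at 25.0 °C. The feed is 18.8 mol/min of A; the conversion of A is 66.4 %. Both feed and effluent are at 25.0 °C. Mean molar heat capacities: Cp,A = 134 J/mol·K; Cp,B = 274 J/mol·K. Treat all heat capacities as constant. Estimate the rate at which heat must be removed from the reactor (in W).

Q_out = 10400 W

Extent of reaction ξ = 0.664 × 18.8 / 2 = 6.2416 mol/min
Reaction term: ξ·ΔH°_rxn = 6.2416 × -99.8 = -622.91 kJ/min
Q = ΔH = -622.91 kJ/min = -10.382 kW
Heat removed = 10382 W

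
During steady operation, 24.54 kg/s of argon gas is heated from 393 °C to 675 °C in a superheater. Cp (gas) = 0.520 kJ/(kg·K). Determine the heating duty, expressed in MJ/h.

Q = ṁ·Cp·ΔT = 24.54 × 0.520 × (675 − 393) = 3598.5 kJ/s
Heating duty = 12955 MJ/h

Q = 13000 MJ/h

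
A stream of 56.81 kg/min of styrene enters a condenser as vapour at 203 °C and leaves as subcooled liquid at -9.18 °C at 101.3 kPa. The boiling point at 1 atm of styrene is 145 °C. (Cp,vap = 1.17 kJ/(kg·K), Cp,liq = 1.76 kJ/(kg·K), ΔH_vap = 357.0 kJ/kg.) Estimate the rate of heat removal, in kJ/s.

vapour 203→145 °C: -67.86 kJ/kg
condensation at 145 °C: -357 kJ/kg
liquid 145→-9.18 °C: -271.36 kJ/kg
Δh = -67.86 + -357 + -271.36 = -696.22 kJ/kg
Q = ṁ·Δh = 56.81 kg/min × -696.22 kJ/kg = -39552 kJ/min
|Q| = 659.2 kW

Q_c = 659 kJ/s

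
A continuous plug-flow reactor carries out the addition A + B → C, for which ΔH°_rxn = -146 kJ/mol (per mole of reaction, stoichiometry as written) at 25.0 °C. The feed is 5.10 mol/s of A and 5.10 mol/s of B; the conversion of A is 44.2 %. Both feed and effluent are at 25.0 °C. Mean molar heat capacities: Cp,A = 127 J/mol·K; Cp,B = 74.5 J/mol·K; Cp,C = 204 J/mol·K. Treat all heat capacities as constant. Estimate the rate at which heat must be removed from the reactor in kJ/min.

Extent of reaction ξ = 0.442 × 5.10 = 2.2542 mol/s
Reaction term: ξ·ΔH°_rxn = 2.2542 × -146 = -329.11 kJ/s
Q = ΔH = -329.11 kJ/s = -329.11 kW
Heat removed = 19747 kJ/min

Q_out = 19700 kJ/min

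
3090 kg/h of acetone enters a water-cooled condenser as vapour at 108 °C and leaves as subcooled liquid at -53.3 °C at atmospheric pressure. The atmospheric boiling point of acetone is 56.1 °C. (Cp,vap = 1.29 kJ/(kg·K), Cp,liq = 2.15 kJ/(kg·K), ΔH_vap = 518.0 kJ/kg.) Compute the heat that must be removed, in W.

Q_c = 704000 W

vapour 108→56.1 °C: -66.951 kJ/kg
condensation at 56.1 °C: -518 kJ/kg
liquid 56.1→-53.3 °C: -235.21 kJ/kg
Δh = -66.951 + -518 + -235.21 = -820.16 kJ/kg
Q = ṁ·Δh = 3090 kg/h × -820.16 kJ/kg = -2.5343e+06 kJ/h
|Q| = 703.97 kW = 703970 W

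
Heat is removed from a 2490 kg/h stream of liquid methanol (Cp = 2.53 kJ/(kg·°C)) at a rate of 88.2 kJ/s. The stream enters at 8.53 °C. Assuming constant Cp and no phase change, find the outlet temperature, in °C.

T_out = -41.9 °C

Q = 88.2 kJ/s = 317520 kJ/h
ΔT = Q/(ṁ·Cp) = 317520/(2490×2.53) = 50.402 K
T_out = 8.53 − 50.402 = -41.872 °C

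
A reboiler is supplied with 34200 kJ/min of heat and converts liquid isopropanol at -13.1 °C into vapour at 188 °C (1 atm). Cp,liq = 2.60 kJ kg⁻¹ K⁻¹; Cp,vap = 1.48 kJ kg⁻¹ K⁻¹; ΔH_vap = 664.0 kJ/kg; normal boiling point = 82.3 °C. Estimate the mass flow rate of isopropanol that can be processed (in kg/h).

ṁ = 1920 kg/h

Δh = 2.60×(82.3−-13.1) + 664.0 + 1.48×(188−82.3) = 1068.5 kJ/kg
Q = 34200 kJ/min = 570 kJ/s = 2.052e+06 kJ/h
ṁ = Q/Δh = 2.052e+06 / 1068.5 = 1920.5 kg/h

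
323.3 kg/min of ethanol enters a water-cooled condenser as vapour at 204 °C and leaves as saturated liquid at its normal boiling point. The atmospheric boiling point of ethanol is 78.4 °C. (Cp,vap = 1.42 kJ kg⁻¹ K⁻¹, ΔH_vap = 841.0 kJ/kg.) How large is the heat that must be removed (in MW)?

Q_c = 5.49 MW

vapour 204→78.4 °C: -178.35 kJ/kg
condensation at 78.4 °C: -841 kJ/kg
Δh = -178.35 + -841 = -1019.4 kJ/kg
Q = ṁ·Δh = 323.3 kg/min × -1019.4 kJ/kg = -329560 kJ/min
|Q| = 5492.6 kW = 5.4926 MW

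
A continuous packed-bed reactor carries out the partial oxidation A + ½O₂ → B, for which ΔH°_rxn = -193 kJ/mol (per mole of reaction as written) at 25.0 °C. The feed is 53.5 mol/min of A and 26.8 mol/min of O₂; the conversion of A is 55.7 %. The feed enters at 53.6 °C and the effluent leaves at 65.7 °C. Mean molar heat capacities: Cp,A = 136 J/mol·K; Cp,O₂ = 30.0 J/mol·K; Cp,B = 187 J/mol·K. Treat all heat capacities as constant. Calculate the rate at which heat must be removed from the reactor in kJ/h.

Extent of reaction ξ = 0.557 × 53.5 = 29.8 mol/min
Reaction term: ξ·ΔH°_rxn = 29.8 × -193 = -5751.3 kJ/min
Sensible, feed 53.6→25 °C: -231.09 kJ/min
Outlet flows (mol/min): A 23.7, O₂ 11.9, B 29.8
Sensible, products 25→65.7 °C: 372.52 kJ/min
Q = ΔH = -5609.9 kJ/min = -93.498 kW
Heat removed = 336590 kJ/h

Q_out = 337000 kJ/h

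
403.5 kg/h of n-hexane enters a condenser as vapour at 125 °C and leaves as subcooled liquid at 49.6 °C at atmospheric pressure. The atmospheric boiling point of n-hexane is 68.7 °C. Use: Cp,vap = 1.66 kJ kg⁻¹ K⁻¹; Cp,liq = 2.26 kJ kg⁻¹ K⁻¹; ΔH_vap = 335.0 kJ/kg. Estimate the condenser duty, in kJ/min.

vapour 125→68.7 °C: -93.458 kJ/kg
condensation at 68.7 °C: -335 kJ/kg
liquid 68.7→49.6 °C: -43.166 kJ/kg
Δh = -93.458 + -335 + -43.166 = -471.62 kJ/kg
Q = ṁ·Δh = 403.5 kg/h × -471.62 kJ/kg = -190300 kJ/h
|Q| = 52.861 kW = 3171.7 kJ/min

Q_c = 3170 kJ/min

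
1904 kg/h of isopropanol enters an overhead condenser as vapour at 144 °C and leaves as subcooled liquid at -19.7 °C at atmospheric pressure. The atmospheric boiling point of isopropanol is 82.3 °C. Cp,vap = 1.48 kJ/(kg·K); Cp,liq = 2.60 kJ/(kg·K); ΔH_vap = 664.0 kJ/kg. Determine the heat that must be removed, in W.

vapour 144→82.3 °C: -91.316 kJ/kg
condensation at 82.3 °C: -664 kJ/kg
liquid 82.3→-19.7 °C: -265.2 kJ/kg
Δh = -91.316 + -664 + -265.2 = -1020.5 kJ/kg
Q = ṁ·Δh = 1904 kg/h × -1020.5 kJ/kg = -1.9431e+06 kJ/h
|Q| = 539.74 kW = 539740 W

Q_c = 540000 W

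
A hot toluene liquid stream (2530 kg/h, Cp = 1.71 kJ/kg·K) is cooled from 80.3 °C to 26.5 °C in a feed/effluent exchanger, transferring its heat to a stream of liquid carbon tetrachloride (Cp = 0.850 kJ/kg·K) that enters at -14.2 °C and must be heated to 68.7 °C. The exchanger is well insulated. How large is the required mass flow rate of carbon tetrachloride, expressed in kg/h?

Heat released by hot stream: Q = 2530 × 1.71 × (80.3 − 26.5) = 232750 kJ/h
Energy balance on cold side (adiabatic exchanger): Q = ṁ_c·Cp_c·(T_c,out − T_c,in)
ṁ_c = 232750 / [0.850 × (68.7 − -14.2)] = 3303.1 kg/h

ṁ_c = 3300 kg/h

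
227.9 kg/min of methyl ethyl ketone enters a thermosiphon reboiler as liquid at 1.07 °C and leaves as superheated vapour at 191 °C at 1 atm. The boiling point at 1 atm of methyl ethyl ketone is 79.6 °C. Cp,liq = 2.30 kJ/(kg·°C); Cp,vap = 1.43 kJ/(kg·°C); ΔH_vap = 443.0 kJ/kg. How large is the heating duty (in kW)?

liquid 1.07→79.6 °C: 180.62 kJ/kg
vaporisation at 79.6 °C: 443 kJ/kg
vapour 79.6→191 °C: 159.3 kJ/kg
Δh = 180.62 + 443 + 159.3 = 782.92 kJ/kg
Q = ṁ·Δh = 227.9 kg/min × 782.92 kJ/kg = 178430 kJ/min
|Q| = 2973.8 kW

Q = 2970 kW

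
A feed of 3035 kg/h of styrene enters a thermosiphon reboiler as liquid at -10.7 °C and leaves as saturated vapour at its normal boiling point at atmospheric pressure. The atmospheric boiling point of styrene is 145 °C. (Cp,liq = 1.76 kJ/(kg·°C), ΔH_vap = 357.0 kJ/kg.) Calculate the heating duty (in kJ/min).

Q = 31900 kJ/min

liquid -10.7→145 °C: 274.03 kJ/kg
vaporisation at 145 °C: 357 kJ/kg
Δh = 274.03 + 357 = 631.03 kJ/kg
Q = ṁ·Δh = 3035 kg/h × 631.03 kJ/kg = 1.9152e+06 kJ/h
|Q| = 532 kW = 31920 kJ/min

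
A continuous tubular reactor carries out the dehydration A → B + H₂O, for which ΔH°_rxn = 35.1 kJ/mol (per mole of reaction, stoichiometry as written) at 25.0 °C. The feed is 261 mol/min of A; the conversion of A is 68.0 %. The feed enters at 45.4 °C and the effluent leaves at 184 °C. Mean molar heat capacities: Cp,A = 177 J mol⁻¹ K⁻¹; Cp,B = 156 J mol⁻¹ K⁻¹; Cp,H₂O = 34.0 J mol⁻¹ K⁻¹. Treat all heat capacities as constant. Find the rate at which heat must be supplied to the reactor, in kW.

Extent of reaction ξ = 0.680 × 261 = 177.48 mol/min
Reaction term: ξ·ΔH°_rxn = 177.48 × 35.1 = 6229.5 kJ/min
Sensible, feed 45.4→25 °C: -942.42 kJ/min
Outlet flows (mol/min): A 83.52, B 177.48, H₂O 177.48
Sensible, products 25→184 °C: 7712.2 kJ/min
Q = ΔH = 12999 kJ/min = 216.66 kW
Heat supplied = 216.66 kW

Q_in = 217 kW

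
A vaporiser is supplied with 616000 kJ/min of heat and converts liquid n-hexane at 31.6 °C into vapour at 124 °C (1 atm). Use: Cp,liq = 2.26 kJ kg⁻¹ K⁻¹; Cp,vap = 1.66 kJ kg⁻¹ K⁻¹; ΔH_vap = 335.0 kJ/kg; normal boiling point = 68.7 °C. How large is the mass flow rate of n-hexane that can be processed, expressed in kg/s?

ṁ = 20.1 kg/s

Δh = 2.26×(68.7−31.6) + 335.0 + 1.66×(124−68.7) = 510.64 kJ/kg
Q = 616000 kJ/min = 10267 kJ/s = 10267 kJ/s
ṁ = Q/Δh = 10267 / 510.64 = 20.105 kg/s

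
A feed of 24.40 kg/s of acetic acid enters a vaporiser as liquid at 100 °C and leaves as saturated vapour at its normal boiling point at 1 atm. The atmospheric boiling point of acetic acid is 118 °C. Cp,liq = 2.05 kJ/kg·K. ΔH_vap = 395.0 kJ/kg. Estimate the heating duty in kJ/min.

liquid 100→118 °C: 36.9 kJ/kg
vaporisation at 118 °C: 395 kJ/kg
Δh = 36.9 + 395 = 431.9 kJ/kg
Q = ṁ·Δh = 24.40 kg/s × 431.9 kJ/kg = 10538 kJ/s
|Q| = 10538 kW = 632300 kJ/min

Q = 632000 kJ/min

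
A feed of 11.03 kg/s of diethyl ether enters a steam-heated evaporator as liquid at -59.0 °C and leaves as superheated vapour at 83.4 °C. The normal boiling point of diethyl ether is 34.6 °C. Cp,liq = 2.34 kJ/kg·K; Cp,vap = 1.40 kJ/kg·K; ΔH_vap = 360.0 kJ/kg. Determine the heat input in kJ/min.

liquid -59.0→34.6 °C: 219.02 kJ/kg
vaporisation at 34.6 °C: 360 kJ/kg
vapour 34.6→83.4 °C: 68.32 kJ/kg
Δh = 219.02 + 360 + 68.32 = 647.34 kJ/kg
Q = ṁ·Δh = 11.03 kg/s × 647.34 kJ/kg = 7140.2 kJ/s
|Q| = 7140.2 kW = 428410 kJ/min

Q = 428000 kJ/min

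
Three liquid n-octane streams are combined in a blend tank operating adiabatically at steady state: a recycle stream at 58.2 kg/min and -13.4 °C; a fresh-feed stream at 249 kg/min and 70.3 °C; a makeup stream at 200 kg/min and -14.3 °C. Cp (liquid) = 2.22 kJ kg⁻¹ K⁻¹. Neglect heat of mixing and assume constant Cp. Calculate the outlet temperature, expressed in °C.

Adiabatic, steady state ⇒ Σ ṁᵢCp,ᵢ(T_out − Tᵢ) = 0
Σ ṁᵢCp,ᵢTᵢ = 58.2×2.22×-13.4 + 249×2.22×70.3 + 200×2.22×-14.3 = 30780
Σ ṁᵢCp,ᵢ = 58.2×2.22 + 249×2.22 + 200×2.22 = 1126
T_out = 30780 / 1126 = 27.336 °C

T_out = 27.3 °C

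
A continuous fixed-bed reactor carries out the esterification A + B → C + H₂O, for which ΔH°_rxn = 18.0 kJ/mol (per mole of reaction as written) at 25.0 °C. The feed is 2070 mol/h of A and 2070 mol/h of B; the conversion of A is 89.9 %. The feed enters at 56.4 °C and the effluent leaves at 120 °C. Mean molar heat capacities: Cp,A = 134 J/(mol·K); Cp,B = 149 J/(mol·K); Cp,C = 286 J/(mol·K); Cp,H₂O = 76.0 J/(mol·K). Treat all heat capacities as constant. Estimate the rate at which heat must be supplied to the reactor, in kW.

Extent of reaction ξ = 0.899 × 2070 = 1860.9 mol/h
Reaction term: ξ·ΔH°_rxn = 1860.9 × 18.0 = 33497 kJ/h
Sensible, feed 56.4→25 °C: -18394 kJ/h
Outlet flows (mol/h): A 209.07, B 209.07, C 1860.9, H₂O 1860.9
Sensible, products 25→120 °C: 69618 kJ/h
Q = ΔH = 84721 kJ/h = 23.533 kW
Heat supplied = 23.533 kW

Q_in = 23.5 kW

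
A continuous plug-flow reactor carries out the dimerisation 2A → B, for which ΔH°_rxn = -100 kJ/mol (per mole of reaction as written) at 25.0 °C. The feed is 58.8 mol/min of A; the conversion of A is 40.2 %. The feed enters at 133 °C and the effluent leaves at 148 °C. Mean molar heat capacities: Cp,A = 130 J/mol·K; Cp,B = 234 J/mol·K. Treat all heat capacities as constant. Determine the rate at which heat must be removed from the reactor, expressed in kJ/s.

Extent of reaction ξ = 0.402 × 58.8 / 2 = 11.819 mol/min
Reaction term: ξ·ΔH°_rxn = 11.819 × -100 = -1181.9 kJ/min
Sensible, feed 133→25 °C: -825.55 kJ/min
Outlet flows (mol/min): A 35.162, B 11.819
Sensible, products 25→148 °C: 902.42 kJ/min
Q = ΔH = -1105 kJ/min = -18.417 kW
Heat removed = 18.417 kJ/s

Q_out = 18.4 kJ/s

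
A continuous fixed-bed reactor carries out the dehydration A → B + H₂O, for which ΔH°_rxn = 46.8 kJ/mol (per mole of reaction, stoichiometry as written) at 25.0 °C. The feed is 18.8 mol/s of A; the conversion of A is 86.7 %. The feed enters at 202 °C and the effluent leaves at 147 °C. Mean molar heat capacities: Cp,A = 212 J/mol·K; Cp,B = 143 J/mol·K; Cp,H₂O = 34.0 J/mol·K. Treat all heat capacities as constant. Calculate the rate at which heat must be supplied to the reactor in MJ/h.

Q_in = 1710 MJ/h

Extent of reaction ξ = 0.867 × 18.8 = 16.3 mol/s
Reaction term: ξ·ΔH°_rxn = 16.3 × 46.8 = 762.82 kJ/s
Sensible, feed 202→25 °C: -705.45 kJ/s
Outlet flows (mol/s): A 2.5004, B 16.3, H₂O 16.3
Sensible, products 25→147 °C: 416.64 kJ/s
Q = ΔH = 474.01 kJ/s = 474.01 kW
Heat supplied = 1706.5 MJ/h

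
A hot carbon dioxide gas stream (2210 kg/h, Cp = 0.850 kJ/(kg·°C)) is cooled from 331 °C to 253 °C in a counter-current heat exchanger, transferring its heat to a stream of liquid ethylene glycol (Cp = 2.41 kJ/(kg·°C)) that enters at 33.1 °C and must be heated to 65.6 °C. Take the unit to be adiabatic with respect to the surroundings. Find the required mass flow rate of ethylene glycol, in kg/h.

ṁ_c = 1870 kg/h

Heat released by hot stream: Q = 2210 × 0.850 × (331 − 253) = 146520 kJ/h
Energy balance on cold side (adiabatic exchanger): Q = ṁ_c·Cp_c·(T_c,out − T_c,in)
ṁ_c = 146520 / [2.41 × (65.6 − 33.1)] = 1870.7 kg/h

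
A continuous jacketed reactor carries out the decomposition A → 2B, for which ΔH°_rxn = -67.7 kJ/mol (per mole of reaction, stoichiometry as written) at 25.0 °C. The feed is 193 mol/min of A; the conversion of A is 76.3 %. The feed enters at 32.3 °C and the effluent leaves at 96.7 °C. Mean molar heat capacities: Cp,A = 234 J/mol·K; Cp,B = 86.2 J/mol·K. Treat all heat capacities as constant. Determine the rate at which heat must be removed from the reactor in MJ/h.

Q_out = 463 MJ/h

Extent of reaction ξ = 0.763 × 193 = 147.26 mol/min
Reaction term: ξ·ΔH°_rxn = 147.26 × -67.7 = -9969.4 kJ/min
Sensible, feed 32.3→25 °C: -329.68 kJ/min
Outlet flows (mol/min): A 45.741, B 294.52
Sensible, products 25→96.7 °C: 2587.7 kJ/min
Q = ΔH = -7711.4 kJ/min = -128.52 kW
Heat removed = 462.68 MJ/h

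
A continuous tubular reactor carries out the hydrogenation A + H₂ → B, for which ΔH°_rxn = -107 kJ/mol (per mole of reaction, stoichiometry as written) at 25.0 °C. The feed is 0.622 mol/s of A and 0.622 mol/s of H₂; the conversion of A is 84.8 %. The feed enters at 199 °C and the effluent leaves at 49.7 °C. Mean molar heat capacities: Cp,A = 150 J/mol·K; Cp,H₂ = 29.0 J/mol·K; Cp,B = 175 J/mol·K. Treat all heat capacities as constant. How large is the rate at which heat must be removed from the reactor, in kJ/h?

Extent of reaction ξ = 0.848 × 0.622 = 0.52746 mol/s
Reaction term: ξ·ΔH°_rxn = 0.52746 × -107 = -56.438 kJ/s
Sensible, feed 199→25 °C: -19.373 kJ/s
Outlet flows (mol/s): A 0.094544, H₂ 0.094544, B 0.52746
Sensible, products 25→49.7 °C: 2.6979 kJ/s
Q = ΔH = -73.113 kJ/s = -73.113 kW
Heat removed = 263210 kJ/h

Q_out = 263000 kJ/h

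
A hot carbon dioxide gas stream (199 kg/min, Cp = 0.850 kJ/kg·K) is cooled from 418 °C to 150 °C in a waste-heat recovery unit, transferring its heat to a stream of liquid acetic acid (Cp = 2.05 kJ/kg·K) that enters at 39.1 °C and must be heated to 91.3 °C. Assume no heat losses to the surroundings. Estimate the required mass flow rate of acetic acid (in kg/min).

ṁ_c = 424 kg/min

Heat released by hot stream: Q = 199 × 0.850 × (418 − 150) = 45332 kJ/min
Energy balance on cold side (adiabatic exchanger): Q = ṁ_c·Cp_c·(T_c,out − T_c,in)
ṁ_c = 45332 / [2.05 × (91.3 − 39.1)] = 423.63 kg/min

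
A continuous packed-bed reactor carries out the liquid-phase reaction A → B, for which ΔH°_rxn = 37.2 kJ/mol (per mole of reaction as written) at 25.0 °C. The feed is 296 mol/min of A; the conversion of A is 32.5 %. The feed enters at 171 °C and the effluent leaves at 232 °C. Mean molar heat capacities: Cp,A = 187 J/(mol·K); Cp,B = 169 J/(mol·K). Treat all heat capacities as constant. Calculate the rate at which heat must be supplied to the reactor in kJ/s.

Extent of reaction ξ = 0.325 × 296 = 96.2 mol/min
Reaction term: ξ·ΔH°_rxn = 96.2 × 37.2 = 3578.6 kJ/min
Sensible, feed 171→25 °C: -8081.4 kJ/min
Outlet flows (mol/min): A 199.8, B 96.2
Sensible, products 25→232 °C: 11099 kJ/min
Q = ΔH = 6596.7 kJ/min = 109.94 kW
Heat supplied = 109.94 kJ/s

Q_in = 110 kJ/s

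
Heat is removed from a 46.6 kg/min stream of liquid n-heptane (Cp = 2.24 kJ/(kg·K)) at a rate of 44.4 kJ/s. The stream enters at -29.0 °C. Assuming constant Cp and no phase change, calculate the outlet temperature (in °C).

T_out = -54.5 °C

Q = 44.4 kJ/s = 2664 kJ/min
ΔT = Q/(ṁ·Cp) = 2664/(46.6×2.24) = 25.521 K
T_out = -29.0 − 25.521 = -54.521 °C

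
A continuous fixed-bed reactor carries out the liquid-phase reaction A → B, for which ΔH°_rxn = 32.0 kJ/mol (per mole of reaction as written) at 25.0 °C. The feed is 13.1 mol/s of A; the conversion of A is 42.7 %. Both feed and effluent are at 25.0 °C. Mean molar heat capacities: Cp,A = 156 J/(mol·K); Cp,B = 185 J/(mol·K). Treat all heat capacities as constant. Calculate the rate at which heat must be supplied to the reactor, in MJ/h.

Extent of reaction ξ = 0.427 × 13.1 = 5.5937 mol/s
Reaction term: ξ·ΔH°_rxn = 5.5937 × 32.0 = 179 kJ/s
Q = ΔH = 179 kJ/s = 179 kW
Heat supplied = 644.39 MJ/h

Q_in = 644 MJ/h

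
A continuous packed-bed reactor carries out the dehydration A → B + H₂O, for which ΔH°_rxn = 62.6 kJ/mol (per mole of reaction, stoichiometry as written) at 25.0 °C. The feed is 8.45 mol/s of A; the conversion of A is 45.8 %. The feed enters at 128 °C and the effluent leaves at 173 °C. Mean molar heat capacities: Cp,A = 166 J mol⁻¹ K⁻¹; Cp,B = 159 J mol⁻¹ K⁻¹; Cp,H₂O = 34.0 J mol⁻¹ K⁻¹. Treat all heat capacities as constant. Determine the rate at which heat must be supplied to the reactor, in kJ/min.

Extent of reaction ξ = 0.458 × 8.45 = 3.8701 mol/s
Reaction term: ξ·ΔH°_rxn = 3.8701 × 62.6 = 242.27 kJ/s
Sensible, feed 128→25 °C: -144.48 kJ/s
Outlet flows (mol/s): A 4.5799, B 3.8701, H₂O 3.8701
Sensible, products 25→173 °C: 223.06 kJ/s
Q = ΔH = 320.85 kJ/s = 320.85 kW
Heat supplied = 19251 kJ/min

Q_in = 19300 kJ/min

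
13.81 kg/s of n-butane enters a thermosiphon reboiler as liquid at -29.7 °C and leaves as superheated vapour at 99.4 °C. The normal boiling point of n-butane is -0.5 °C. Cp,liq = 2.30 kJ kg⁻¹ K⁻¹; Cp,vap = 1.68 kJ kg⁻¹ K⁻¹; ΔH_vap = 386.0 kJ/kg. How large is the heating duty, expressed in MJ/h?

Q = 30900 MJ/h

liquid -29.7→-0.5 °C: 67.16 kJ/kg
vaporisation at -0.5 °C: 386 kJ/kg
vapour -0.5→99.4 °C: 167.83 kJ/kg
Δh = 67.16 + 386 + 167.83 = 620.99 kJ/kg
Q = ṁ·Δh = 13.81 kg/s × 620.99 kJ/kg = 8575.9 kJ/s
|Q| = 8575.9 kW = 30873 MJ/h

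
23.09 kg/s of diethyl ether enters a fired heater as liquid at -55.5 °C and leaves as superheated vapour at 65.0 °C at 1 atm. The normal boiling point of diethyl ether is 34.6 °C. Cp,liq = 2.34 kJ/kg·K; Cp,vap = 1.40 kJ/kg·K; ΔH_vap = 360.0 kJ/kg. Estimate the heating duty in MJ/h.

liquid -55.5→34.6 °C: 210.83 kJ/kg
vaporisation at 34.6 °C: 360 kJ/kg
vapour 34.6→65.0 °C: 42.56 kJ/kg
Δh = 210.83 + 360 + 42.56 = 613.39 kJ/kg
Q = ṁ·Δh = 23.09 kg/s × 613.39 kJ/kg = 14163 kJ/s
|Q| = 14163 kW = 50988 MJ/h

Q = 51000 MJ/h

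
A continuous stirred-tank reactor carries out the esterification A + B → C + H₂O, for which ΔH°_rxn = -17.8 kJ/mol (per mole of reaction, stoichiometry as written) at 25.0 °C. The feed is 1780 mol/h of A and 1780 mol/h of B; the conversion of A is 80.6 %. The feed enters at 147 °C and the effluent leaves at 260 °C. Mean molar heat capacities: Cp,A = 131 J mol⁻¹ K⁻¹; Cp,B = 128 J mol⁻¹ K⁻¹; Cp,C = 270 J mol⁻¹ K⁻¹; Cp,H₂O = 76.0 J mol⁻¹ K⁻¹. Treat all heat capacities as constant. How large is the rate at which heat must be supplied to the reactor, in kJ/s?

Extent of reaction ξ = 0.806 × 1780 = 1434.7 mol/h
Reaction term: ξ·ΔH°_rxn = 1434.7 × -17.8 = -25537 kJ/h
Sensible, feed 147→25 °C: -56244 kJ/h
Outlet flows (mol/h): A 345.32, B 345.32, C 1434.7, H₂O 1434.7
Sensible, products 25→260 °C: 137670 kJ/h
Q = ΔH = 55890 kJ/h = 15.525 kW
Heat supplied = 15.525 kJ/s

Q_in = 15.5 kJ/s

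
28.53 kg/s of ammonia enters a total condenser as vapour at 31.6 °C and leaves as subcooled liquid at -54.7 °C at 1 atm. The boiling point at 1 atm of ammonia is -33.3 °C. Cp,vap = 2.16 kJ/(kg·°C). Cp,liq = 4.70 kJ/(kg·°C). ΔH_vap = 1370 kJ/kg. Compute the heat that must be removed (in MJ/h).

vapour 31.6→-33.3 °C: -140.18 kJ/kg
condensation at -33.3 °C: -1370 kJ/kg
liquid -33.3→-54.7 °C: -100.58 kJ/kg
Δh = -140.18 + -1370 + -100.58 = -1610.8 kJ/kg
Q = ṁ·Δh = 28.53 kg/s × -1610.8 kJ/kg = -45955 kJ/s
|Q| = 45955 kW = 165440 MJ/h

Q_c = 165000 MJ/h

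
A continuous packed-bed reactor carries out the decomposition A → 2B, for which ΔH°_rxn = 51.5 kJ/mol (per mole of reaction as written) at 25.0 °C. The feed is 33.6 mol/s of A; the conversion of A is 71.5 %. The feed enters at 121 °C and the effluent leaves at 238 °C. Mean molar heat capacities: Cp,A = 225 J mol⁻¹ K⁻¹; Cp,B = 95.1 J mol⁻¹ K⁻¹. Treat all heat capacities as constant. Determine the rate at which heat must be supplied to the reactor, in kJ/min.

Extent of reaction ξ = 0.715 × 33.6 = 24.024 mol/s
Reaction term: ξ·ΔH°_rxn = 24.024 × 51.5 = 1237.2 kJ/s
Sensible, feed 121→25 °C: -725.76 kJ/s
Outlet flows (mol/s): A 9.576, B 48.048
Sensible, products 25→238 °C: 1432.2 kJ/s
Q = ΔH = 1943.7 kJ/s = 1943.7 kW
Heat supplied = 116620 kJ/min

Q_in = 117000 kJ/min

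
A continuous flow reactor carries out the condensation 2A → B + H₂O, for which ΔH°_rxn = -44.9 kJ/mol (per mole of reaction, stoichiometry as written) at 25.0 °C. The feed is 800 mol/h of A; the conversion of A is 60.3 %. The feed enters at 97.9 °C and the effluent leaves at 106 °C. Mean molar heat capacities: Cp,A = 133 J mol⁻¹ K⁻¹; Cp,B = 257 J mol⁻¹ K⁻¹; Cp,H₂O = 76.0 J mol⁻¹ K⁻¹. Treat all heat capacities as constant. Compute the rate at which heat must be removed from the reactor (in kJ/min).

Extent of reaction ξ = 0.603 × 800 / 2 = 241.2 mol/h
Reaction term: ξ·ΔH°_rxn = 241.2 × -44.9 = -10830 kJ/h
Sensible, feed 97.9→25 °C: -7756.6 kJ/h
Outlet flows (mol/h): A 317.6, B 241.2, H₂O 241.2
Sensible, products 25→106 °C: 9927.4 kJ/h
Q = ΔH = -8659 kJ/h = -2.4053 kW
Heat removed = 144.32 kJ/min

Q_out = 144 kJ/min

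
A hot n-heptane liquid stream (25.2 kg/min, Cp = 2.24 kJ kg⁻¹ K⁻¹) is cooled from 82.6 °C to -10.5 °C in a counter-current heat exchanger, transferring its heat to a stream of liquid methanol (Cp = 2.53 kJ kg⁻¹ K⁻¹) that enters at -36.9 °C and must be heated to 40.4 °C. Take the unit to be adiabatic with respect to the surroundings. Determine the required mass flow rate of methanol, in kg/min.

ṁ_c = 26.9 kg/min

Heat released by hot stream: Q = 25.2 × 2.24 × (82.6 − -10.5) = 5255.3 kJ/min
Energy balance on cold side (adiabatic exchanger): Q = ṁ_c·Cp_c·(T_c,out − T_c,in)
ṁ_c = 5255.3 / [2.53 × (40.4 − -36.9)] = 26.872 kg/min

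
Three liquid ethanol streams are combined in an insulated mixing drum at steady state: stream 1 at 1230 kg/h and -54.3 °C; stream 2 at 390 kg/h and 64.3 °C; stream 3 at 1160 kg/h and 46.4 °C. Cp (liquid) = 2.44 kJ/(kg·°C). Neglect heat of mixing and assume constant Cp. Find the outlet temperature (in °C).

T_out = 4.36 °C

Adiabatic, steady state ⇒ Σ ṁᵢCp,ᵢ(T_out − Tᵢ) = 0
Σ ṁᵢCp,ᵢTᵢ = 1230×2.44×-54.3 + 390×2.44×64.3 + 1160×2.44×46.4 = 29553
Σ ṁᵢCp,ᵢ = 1230×2.44 + 390×2.44 + 1160×2.44 = 6783.2
T_out = 29553 / 6783.2 = 4.3568 °C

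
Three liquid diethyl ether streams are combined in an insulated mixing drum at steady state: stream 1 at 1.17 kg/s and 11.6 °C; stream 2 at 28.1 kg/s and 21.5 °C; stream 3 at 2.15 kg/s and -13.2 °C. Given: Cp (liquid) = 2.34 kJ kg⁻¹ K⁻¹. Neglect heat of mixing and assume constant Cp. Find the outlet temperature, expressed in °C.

Energy balance with Q = 0: Σ ṁᵢCp,ᵢ(T_out − Tᵢ) = 0
Σ ṁᵢCp,ᵢTᵢ = 1.17×2.34×11.6 + 28.1×2.34×21.5 + 2.15×2.34×-13.2 = 1379.1
Σ ṁᵢCp,ᵢ = 1.17×2.34 + 28.1×2.34 + 2.15×2.34 = 73.523
T_out = 1379.1 / 73.523 = 18.757 °C

T_out = 18.8 °C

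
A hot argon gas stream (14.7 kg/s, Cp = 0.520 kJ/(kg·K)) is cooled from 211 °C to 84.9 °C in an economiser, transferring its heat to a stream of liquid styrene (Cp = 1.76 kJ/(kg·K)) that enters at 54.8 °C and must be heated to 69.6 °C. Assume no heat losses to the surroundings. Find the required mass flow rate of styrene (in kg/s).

Heat released by hot stream: Q = 14.7 × 0.520 × (211 − 84.9) = 963.91 kJ/s
Energy balance on cold side (adiabatic exchanger): Q = ṁ_c·Cp_c·(T_c,out − T_c,in)
ṁ_c = 963.91 / [1.76 × (69.6 − 54.8)] = 37.005 kg/s

ṁ_c = 37.0 kg/s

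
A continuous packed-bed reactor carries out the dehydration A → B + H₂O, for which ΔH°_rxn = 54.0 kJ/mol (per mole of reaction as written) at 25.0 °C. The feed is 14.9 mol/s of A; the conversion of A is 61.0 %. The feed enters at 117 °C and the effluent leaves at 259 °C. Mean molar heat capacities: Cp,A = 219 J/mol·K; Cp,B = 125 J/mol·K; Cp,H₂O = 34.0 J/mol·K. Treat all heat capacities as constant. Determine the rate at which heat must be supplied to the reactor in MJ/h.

Q_in = 2980 MJ/h

Extent of reaction ξ = 0.610 × 14.9 = 9.089 mol/s
Reaction term: ξ·ΔH°_rxn = 9.089 × 54.0 = 490.81 kJ/s
Sensible, feed 117→25 °C: -300.21 kJ/s
Outlet flows (mol/s): A 5.811, B 9.089, H₂O 9.089
Sensible, products 25→259 °C: 635.96 kJ/s
Q = ΔH = 826.56 kJ/s = 826.56 kW
Heat supplied = 2975.6 MJ/h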